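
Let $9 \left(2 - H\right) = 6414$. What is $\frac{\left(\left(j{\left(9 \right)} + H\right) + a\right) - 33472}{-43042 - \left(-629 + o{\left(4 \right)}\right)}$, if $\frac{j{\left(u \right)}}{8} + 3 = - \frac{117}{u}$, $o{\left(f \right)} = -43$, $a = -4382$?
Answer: $\frac{58039}{63555} \approx 0.91321$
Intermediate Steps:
$H = - \frac{2132}{3}$ ($H = 2 - \frac{2138}{3} = - \frac{2132}{3} \approx -710.67$)
$j{\left(u \right)} = -24 - \frac{936}{u}$ ($j{\left(u \right)} = -24 + 8 \left(- \frac{117}{u}\right) = -24 - \frac{936}{u}$)
$\frac{\left(\left(j{\left(9 \right)} + H\right) + a\right) - 33472}{-43042 - \left(-629 + o{\left(4 \right)}\right)} = \frac{\left(\left(\left(-24 - \frac{936}{9}\right) - \frac{2132}{3}\right) - 4382\right) - 33472}{-43042 - -672} = \frac{\left(\left(\left(-24 - 104\right) - \frac{2132}{3}\right) - 4382\right) - 33472}{-43042 + \left(\left(-461 + 1090\right) + 43\right)} = \frac{\left(\left(\left(-24 - 104\right) - \frac{2132}{3}\right) - 4382\right) - 33472}{-43042 + \left(629 + 43\right)} = \frac{\left(\left(-128 - \frac{2132}{3}\right) - 4382\right) - 33472}{-43042 + 672} = \frac{\left(- \frac{2516}{3} - 4382\right) - 33472}{-42370} = \left(- \frac{15662}{3} - 33472\right) \left(- \frac{1}{42370}\right) = \left(- \frac{116078}{3}\right) \left(- \frac{1}{42370}\right) = \frac{58039}{63555}$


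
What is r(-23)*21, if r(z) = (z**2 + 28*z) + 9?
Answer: -2226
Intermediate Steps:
r(z) = 9 + z**2 + 28*z
r(-23)*21 = (9 + (-23)**2 + 28*(-23))*21 = (9 + 529 - 644)*21 = -106*21 = -2226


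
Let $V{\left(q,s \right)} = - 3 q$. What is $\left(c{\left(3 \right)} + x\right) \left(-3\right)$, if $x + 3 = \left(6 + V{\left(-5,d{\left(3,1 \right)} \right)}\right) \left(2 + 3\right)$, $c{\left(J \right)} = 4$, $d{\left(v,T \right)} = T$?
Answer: $-318$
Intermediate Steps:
$x = 102$ ($x = -3 + \left(6 - -15\right) \left(2 + 3\right) = -3 + \left(6 + 15\right) 5 = -3 + 21 \cdot 5 = -3 + 105 = 102$)
$\left(c{\left(3 \right)} + x\right) \left(-3\right) = \left(4 + 102\right) \left(-3\right) = 106 \left(-3\right) = -318$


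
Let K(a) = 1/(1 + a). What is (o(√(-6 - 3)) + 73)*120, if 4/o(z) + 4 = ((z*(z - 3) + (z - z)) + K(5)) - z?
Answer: 97128120/11113 + 207360*I/11113 ≈ 8740.0 + 18.659*I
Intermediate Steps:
o(z) = 4/(-23/6 - z + z*(-3 + z)) (o(z) = 4/(-4 + (((z*(z - 3) + (z - z)) + 1/(1 + 5)) - z)) = 4/(-4 + (((z*(-3 + z) + 0) + 1/6) - z)) = 4/(-4 + ((z*(-3 + z) + ⅙) - z)) = 4/(-4 + ((⅙ + z*(-3 + z)) - z)) = 4/(-4 + (⅙ - z + z*(-3 + z))) = 4/(-23/6 - z + z*(-3 + z)))
(o(√(-6 - 3)) + 73)*120 = (24/(-23 - 24*√(-6 - 3) + 6*(√(-6 - 3))²) + 73)*120 = (24/(-23 - 72*I + 6*(√(-9))²) + 73)*120 = (24/(-23 - 72*I + 6*(3*I)²) + 73)*120 = (24/(-23 - 72*I + 6*(-9)) + 73)*120 = (24/(-23 - 72*I - 54) + 73)*120 = (24/(-77 - 72*I) + 73)*120 = (24*((-77 + 72*I)/11113) + 73)*120 = (24*(-77 + 72*I)/11113 + 73)*120 = (73 + 24*(-77 + 72*I)/11113)*120 = 8760 + 2880*(-77 + 72*I)/11113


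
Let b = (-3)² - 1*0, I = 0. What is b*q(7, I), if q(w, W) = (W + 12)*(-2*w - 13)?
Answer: -2916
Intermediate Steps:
b = 9 (b = 9 + 0 = 9)
q(w, W) = (-13 - 2*w)*(12 + W) (q(w, W) = (12 + W)*(-13 - 2*w) = (-13 - 2*w)*(12 + W))
b*q(7, I) = 9*(-156 - 24*7 - 13*0 - 2*0*7) = 9*(-156 - 168 + 0 + 0) = 9*(-324) = -2916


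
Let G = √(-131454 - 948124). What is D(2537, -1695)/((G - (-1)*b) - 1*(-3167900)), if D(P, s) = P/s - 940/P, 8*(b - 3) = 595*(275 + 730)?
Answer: -1666393931465048/2893811944360599777495 + 513898816*I*√1079578/2893811944360599777495 ≈ -5.7585e-7 + 1.8452e-10*I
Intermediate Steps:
b = 597999/8 (b = 3 + (595*(275 + 730))/8 = 3 + (595*1005)/8 = 3 + (⅛)*597975 = 3 + 597975/8 = 597999/8 ≈ 74750.)
G = I*√1079578 (G = √(-1079578) = I*√1079578 ≈ 1039.0*I)
D(P, s) = -940/P + P/s
D(2537, -1695)/((G - (-1)*b) - 1*(-3167900)) = (-940/2537 + 2537/(-1695))/((I*√1079578 - (-1)*597999/8) - 1*(-3167900)) = (-940*1/2537 + 2537*(-1/1695))/((I*√1079578 - 1*(-597999/8)) + 3167900) = (-940/2537 - 2537/1695)/((I*√1079578 + 597999/8) + 3167900) = -8029669/(4300215*((597999/8 + I*√1079578) + 3167900)) = -8029669/(4300215*(25941199/8 + I*√1079578))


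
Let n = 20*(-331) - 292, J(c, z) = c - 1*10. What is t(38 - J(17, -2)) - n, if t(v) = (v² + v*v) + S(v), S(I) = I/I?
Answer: 8835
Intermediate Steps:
S(I) = 1
J(c, z) = -10 + c (J(c, z) = c - 10 = -10 + c)
t(v) = 1 + 2*v² (t(v) = (v² + v*v) + 1 = (v² + v²) + 1 = 2*v² + 1 = 1 + 2*v²)
n = -6912 (n = -6620 - 292 = -6912)
t(38 - J(17, -2)) - n = (1 + 2*(38 - (-10 + 17))²) - 1*(-6912) = (1 + 2*(38 - 1*7)²) + 6912 = (1 + 2*(38 - 7)²) + 6912 = (1 + 2*31²) + 6912 = (1 + 2*961) + 6912 = (1 + 1922) + 6912 = 1923 + 6912 = 8835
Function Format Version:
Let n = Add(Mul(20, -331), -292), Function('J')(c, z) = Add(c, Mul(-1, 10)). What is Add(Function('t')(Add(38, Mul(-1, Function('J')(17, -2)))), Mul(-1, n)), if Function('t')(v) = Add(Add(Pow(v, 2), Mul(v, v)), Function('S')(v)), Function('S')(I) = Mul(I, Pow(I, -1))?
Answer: 8835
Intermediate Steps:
Function('S')(I) = 1
Function('J')(c, z) = Add(-10, c) (Function('J')(c, z) = Add(c, -10) = Add(-10, c))
Function('t')(v) = Add(1, Mul(2, Pow(v, 2))) (Function('t')(v) = Add(Add(Pow(v, 2), Mul(v, v)), 1) = Add(Add(Pow(v, 2), Pow(v, 2)), 1) = Add(Mul(2, Pow(v, 2)), 1) = Add(1, Mul(2, Pow(v, 2))))
n = -6912 (n = Add(-6620, -292) = -6912)
Add(Function('t')(Add(38, Mul(-1, Function('J')(17, -2)))), Mul(-1, n)) = Add(Add(1, Mul(2, Pow(Add(38, Mul(-1, Add(-10, 17))), 2))), Mul(-1, -6912)) = Add(Add(1, Mul(2, Pow(Add(38, Mul(-1, 7)), 2))), 6912) = Add(Add(1, Mul(2, Pow(Add(38, -7), 2))), 6912) = Add(Add(1, Mul(2, Pow(31, 2))), 6912) = Add(Add(1, Mul(2, 961)), 6912) = Add(Add(1, 1922), 6912) = Add(1923, 6912) = 8835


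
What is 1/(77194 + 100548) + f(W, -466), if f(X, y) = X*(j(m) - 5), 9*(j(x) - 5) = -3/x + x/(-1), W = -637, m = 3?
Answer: 452886625/1599678 ≈ 283.11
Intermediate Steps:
j(x) = 5 - 1/(3*x) - x/9 (j(x) = 5 + (-3/x + x/(-1))/9 = 5 + (-3/x + x*(-1))/9 = 5 + (-3/x - x)/9 = 5 + (-x - 3/x)/9 = 5 + (-1/(3*x) - x/9) = 5 - 1/(3*x) - x/9)
f(X, y) = -4*X/9 (f(X, y) = X*((5 - 1/3/3 - 1/9*3) - 5) = X*((5 - 1/3*1/3 - 1/3) - 5) = X*((5 - 1/9 - 1/3) - 5) = X*(41/9 - 5) = X*(-4/9) = -4*X/9)
1/(77194 + 100548) + f(W, -466) = 1/(77194 + 100548) - 4/9*(-637) = 1/177742 + 2548/9 = 452886625/1599678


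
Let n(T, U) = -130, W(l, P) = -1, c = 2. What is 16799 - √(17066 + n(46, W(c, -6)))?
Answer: 16799 - 2*√4234 ≈ 16669.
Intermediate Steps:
16799 - √(17066 + n(46, W(c, -6))) = 16799 - √(17066 - 130) = 16799 - √16936 = 16799 - 2*√4234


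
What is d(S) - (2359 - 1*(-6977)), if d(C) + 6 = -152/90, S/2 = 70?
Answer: -420466/45 ≈ -9343.7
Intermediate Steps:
S = 140 (S = 2*70 = 140)
d(C) = -346/45 (d(C) = -6 - 152/90 = -6 - 152*1/90 = -6 - 76/45 = -346/45)
d(S) - (2359 - 1*(-6977)) = -346/45 - (2359 - 1*(-6977)) = -346/45 - (2359 + 6977) = -346/45 - 1*9336 = -346/45 - 9336 = -420466/45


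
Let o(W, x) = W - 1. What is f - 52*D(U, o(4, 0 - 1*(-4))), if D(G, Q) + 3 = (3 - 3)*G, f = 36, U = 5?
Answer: 192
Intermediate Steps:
o(W, x) = -1 + W
D(G, Q) = -3 (D(G, Q) = -3 + (3 - 3)*G = -3 + 0*G = -3 + 0 = -3)
f - 52*D(U, o(4, 0 - 1*(-4))) = 36 - 52*(-3) = 36 + 156 = 192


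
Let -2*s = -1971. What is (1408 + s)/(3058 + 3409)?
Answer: 4787/12934 ≈ 0.37011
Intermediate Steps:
s = 1971/2 (s = -½*(-1971) = 1971/2 ≈ 985.50)
(1408 + s)/(3058 + 3409) = (1408 + 1971/2)/(3058 + 3409) = (4787/2)/6467 = (4787/2)*(1/6467) = 4787/12934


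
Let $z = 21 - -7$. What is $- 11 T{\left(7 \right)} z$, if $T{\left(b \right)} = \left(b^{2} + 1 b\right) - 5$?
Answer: $-15708$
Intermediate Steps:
$T{\left(b \right)} = -5 + b + b^{2}$ ($T{\left(b \right)} = \left(b^{2} + b\right) - 5 = \left(b + b^{2}\right) - 5 = -5 + b + b^{2}$)
$z = 28$ ($z = 21 + 7 = 28$)
$- 11 T{\left(7 \right)} z = - 11 \left(-5 + 7 + 7^{2}\right) 28 = - 11 \left(-5 + 7 + 49\right) 28 = \left(-11\right) 51 \cdot 28 = \left(-561\right) 28 = -15708$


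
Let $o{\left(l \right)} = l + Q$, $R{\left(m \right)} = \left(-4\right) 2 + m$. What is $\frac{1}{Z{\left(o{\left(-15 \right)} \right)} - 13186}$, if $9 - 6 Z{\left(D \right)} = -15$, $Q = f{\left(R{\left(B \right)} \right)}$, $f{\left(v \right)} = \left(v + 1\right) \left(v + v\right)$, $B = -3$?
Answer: $- \frac{1}{13182} \approx -7.5861 \cdot 10^{-5}$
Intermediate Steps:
$R{\left(m \right)} = -8 + m$
$f{\left(v \right)} = 2 v \left(1 + v\right)$ ($f{\left(v \right)} = \left(1 + v\right) 2 v = 2 v \left(1 + v\right)$)
$Q = 220$ ($Q = 2 \left(-8 - 3\right) \left(1 - 11\right) = 2 \left(-11\right) \left(1 - 11\right) = 2 \left(-11\right) \left(-10\right) = 220$)
$o{\left(l \right)} = 220 + l$ ($o{\left(l \right)} = l + 220 = 220 + l$)
$Z{\left(D \right)} = 4$ ($Z{\left(D \right)} = \frac{3}{2} - - \frac{5}{2} = \frac{3}{2} + \frac{5}{2} = 4$)
$\frac{1}{Z{\left(o{\left(-15 \right)} \right)} - 13186} = \frac{1}{4 - 13186} = \frac{1}{-13182} = - \frac{1}{13182}$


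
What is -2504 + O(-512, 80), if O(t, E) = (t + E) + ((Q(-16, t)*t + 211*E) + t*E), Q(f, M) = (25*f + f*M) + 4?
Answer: -4018568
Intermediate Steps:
Q(f, M) = 4 + 25*f + M*f (Q(f, M) = (25*f + M*f) + 4 = 4 + 25*f + M*f)
O(t, E) = t + 212*E + E*t + t*(-396 - 16*t) (O(t, E) = (t + E) + (((4 + 25*(-16) + t*(-16))*t + 211*E) + t*E) = (E + t) + (((4 - 400 - 16*t)*t + 211*E) + E*t) = (E + t) + (((-396 - 16*t)*t + 211*E) + E*t) = (E + t) + ((t*(-396 - 16*t) + 211*E) + E*t) = (E + t) + ((211*E + t*(-396 - 16*t)) + E*t) = (E + t) + (211*E + E*t + t*(-396 - 16*t)) = t + 212*E + E*t + t*(-396 - 16*t))
-2504 + O(-512, 80) = -2504 + (-395*(-512) - 16*(-512)² + 212*80 + 80*(-512)) = -2504 + (202240 - 16*262144 + 16960 - 40960) = -2504 + (202240 - 4194304 + 16960 - 40960) = -2504 - 4016064 = -4018568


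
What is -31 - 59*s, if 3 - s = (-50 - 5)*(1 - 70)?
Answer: 223697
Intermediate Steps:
s = -3792 (s = 3 - (-50 - 5)*(1 - 70) = 3 - (-55)*(-69) = 3 - 1*3795 = 3 - 3795 = -3792)
-31 - 59*s = -31 - 59*(-3792) = -31 + 223728 = 223697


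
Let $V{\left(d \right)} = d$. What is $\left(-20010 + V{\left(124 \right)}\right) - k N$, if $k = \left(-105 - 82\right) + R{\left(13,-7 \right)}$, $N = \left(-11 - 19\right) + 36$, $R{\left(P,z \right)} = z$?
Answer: $-18722$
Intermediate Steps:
$N = 6$ ($N = -30 + 36 = 6$)
$k = -194$ ($k = \left(-105 - 82\right) - 7 = -187 - 7 = -194$)
$\left(-20010 + V{\left(124 \right)}\right) - k N = \left(-20010 + 124\right) - \left(-194\right) 6 = -19886 - -1164 = -19886 + 1164 = -18722$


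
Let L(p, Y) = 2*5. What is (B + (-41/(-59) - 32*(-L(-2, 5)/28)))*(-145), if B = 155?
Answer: -10008190/413 ≈ -24233.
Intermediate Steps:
L(p, Y) = 10
(B + (-41/(-59) - 32*(-L(-2, 5)/28)))*(-145) = (155 + (-41/(-59) - 32/((-28/10))))*(-145) = (155 + (-41*(-1/59) - 32/((-28*⅒))))*(-145) = (155 + (41/59 - 32/(-14/5)))*(-145) = (155 + (41/59 - 32*(-5/14)))*(-145) = (155 + (41/59 + 80/7))*(-145) = (155 + 5007/413)*(-145) = (69022/413)*(-145) = -10008190/413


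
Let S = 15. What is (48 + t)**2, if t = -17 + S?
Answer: 2116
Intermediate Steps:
t = -2 (t = -17 + 15 = -2)
(48 + t)**2 = (48 - 2)**2 = 46**2 = 2116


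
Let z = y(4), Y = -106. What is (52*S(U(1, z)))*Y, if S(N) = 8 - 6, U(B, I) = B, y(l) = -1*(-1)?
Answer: -11024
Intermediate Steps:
y(l) = 1
z = 1
S(N) = 2
(52*S(U(1, z)))*Y = (52*2)*(-106) = 104*(-106) = -11024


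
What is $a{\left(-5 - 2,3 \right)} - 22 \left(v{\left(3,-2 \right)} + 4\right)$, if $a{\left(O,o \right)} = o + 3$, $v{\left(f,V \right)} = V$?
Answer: $-38$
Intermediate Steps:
$a{\left(O,o \right)} = 3 + o$
$a{\left(-5 - 2,3 \right)} - 22 \left(v{\left(3,-2 \right)} + 4\right) = \left(3 + 3\right) - 22 \left(-2 + 4\right) = 6 - 44 = -38$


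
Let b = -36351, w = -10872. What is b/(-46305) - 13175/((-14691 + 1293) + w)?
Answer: 526387/396410 ≈ 1.3279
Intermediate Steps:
b/(-46305) - 13175/((-14691 + 1293) + w) = -36351/(-46305) - 13175/((-14691 + 1293) - 10872) = -36351*(-1/46305) - 13175/(-13398 - 10872) = 577/735 - 13175/(-24270) = 577/735 - 13175*(-1/24270) = 577/735 + 2635/4854 = 526387/396410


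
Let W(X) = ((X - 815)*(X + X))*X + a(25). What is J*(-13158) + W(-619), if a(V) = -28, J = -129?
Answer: -1097208394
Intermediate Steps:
W(X) = -28 + 2*X²*(-815 + X) (W(X) = ((X - 815)*(X + X))*X - 28 = ((-815 + X)*(2*X))*X - 28 = (2*X*(-815 + X))*X - 28 = 2*X²*(-815 + X) - 28 = -28 + 2*X²*(-815 + X))
J*(-13158) + W(-619) = -129*(-13158) + (-28 - 1630*(-619)² + 2*(-619)³) = 1697382 + (-28 - 1630*383161 + 2*(-237176659)) = 1697382 + (-28 - 624552430 - 474353318) = 1697382 - 1098905776 = -1097208394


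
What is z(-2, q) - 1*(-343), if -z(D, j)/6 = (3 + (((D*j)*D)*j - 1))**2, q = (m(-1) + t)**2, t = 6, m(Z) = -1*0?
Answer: -161367233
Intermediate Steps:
m(Z) = 0
q = 36 (q = (0 + 6)**2 = 6**2 = 36)
z(D, j) = -6*(2 + D**2*j**2)**2 (z(D, j) = -6*(3 + (((D*j)*D)*j - 1))**2 = -6*(3 + ((j*D**2)*j - 1))**2 = -6*(3 + (D**2*j**2 - 1))**2 = -6*(3 + (-1 + D**2*j**2))**2 = -6*(2 + D**2*j**2)**2)
z(-2, q) - 1*(-343) = -6*(2 + (-2)**2*36**2)**2 - 1*(-343) = -6*(2 + 4*1296)**2 + 343 = -6*(2 + 5184)**2 + 343 = -6*5186**2 + 343 = -6*26894596 + 343 = -161367576 + 343 = -161367233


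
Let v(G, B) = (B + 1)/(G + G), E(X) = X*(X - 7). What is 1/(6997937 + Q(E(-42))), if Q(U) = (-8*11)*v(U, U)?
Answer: 1029/7200831875 ≈ 1.4290e-7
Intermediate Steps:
E(X) = X*(-7 + X)
v(G, B) = (1 + B)/(2*G) (v(G, B) = (1 + B)/((2*G)) = (1 + B)*(1/(2*G)) = (1 + B)/(2*G))
Q(U) = -44*(1 + U)/U (Q(U) = (-8*11)*((1 + U)/(2*U)) = -44*(1 + U)/U)
1/(6997937 + Q(E(-42))) = 1/(6997937 + (-44 - 44*(-1/(42*(-7 - 42))))) = 1/(6997937 + (-44 - 44/((-42*(-49))))) = 1/(6997937 + (-44 - 44/2058)) = 1/(6997937 + (-44 - 44*1/2058)) = 1/(6997937 + (-44 - 22/1029)) = 1/(6997937 - 45298/1029) = 1/(7200831875/1029) = 1029/7200831875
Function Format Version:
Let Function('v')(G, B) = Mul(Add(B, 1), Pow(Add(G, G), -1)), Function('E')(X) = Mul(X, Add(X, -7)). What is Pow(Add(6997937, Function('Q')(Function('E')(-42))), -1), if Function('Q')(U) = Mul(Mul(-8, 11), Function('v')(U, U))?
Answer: Rational(1029, 7200831875) ≈ 1.4290e-7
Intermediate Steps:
Function('E')(X) = Mul(X, Add(-7, X))
Function('v')(G, B) = Mul(Rational(1, 2), Pow(G, -1), Add(1, B)) (Function('v')(G, B) = Mul(Add(1, B), Pow(Mul(2, G), -1)) = Mul(Add(1, B), Mul(Rational(1, 2), Pow(G, -1))) = Mul(Rational(1, 2), Pow(G, -1), Add(1, B)))
Function('Q')(U) = Mul(-44, Pow(U, -1), Add(1, U)) (Function('Q')(U) = Mul(Mul(-8, 11), Mul(Rational(1, 2), Pow(U, -1), Add(1, U))) = Mul(-88, Mul(Rational(1, 2), Pow(U, -1), Add(1, U))) = Mul(-44, Pow(U, -1), Add(1, U)))
Pow(Add(6997937, Function('Q')(Function('E')(-42))), -1) = Pow(Add(6997937, Add(-44, Mul(-44, Pow(Mul(-42, Add(-7, -42)), -1)))), -1) = Pow(Add(6997937, Add(-44, Mul(-44, Pow(Mul(-42, -49), -1)))), -1) = Pow(Add(6997937, Add(-44, Mul(-44, Pow(2058, -1)))), -1) = Pow(Add(6997937, Add(-44, Mul(-44, Rational(1, 2058)))), -1) = Pow(Add(6997937, Add(-44, Rational(-22, 1029))), -1) = Pow(Add(6997937, Rational(-45298, 1029)), -1) = Pow(Rational(7200831875, 1029), -1) = Rational(1029, 7200831875)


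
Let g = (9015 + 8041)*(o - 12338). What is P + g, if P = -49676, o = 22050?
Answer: 165598196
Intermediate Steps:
g = 165647872 (g = (9015 + 8041)*(22050 - 12338) = 17056*9712 = 165647872)
P + g = -49676 + 165647872 = 165598196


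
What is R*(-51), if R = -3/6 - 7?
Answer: 765/2 ≈ 382.50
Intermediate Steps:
R = -15/2 (R = -3*1/6 - 7 = -1/2 - 7 = -15/2 ≈ -7.5000)
R*(-51) = -15/2*(-51) = 765/2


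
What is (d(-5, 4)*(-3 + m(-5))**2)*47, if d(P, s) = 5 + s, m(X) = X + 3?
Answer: 10575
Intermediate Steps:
m(X) = 3 + X
(d(-5, 4)*(-3 + m(-5))**2)*47 = ((5 + 4)*(-3 + (3 - 5))**2)*47 = (9*(-3 - 2)**2)*47 = (9*(-5)**2)*47 = (9*25)*47 = 225*47 = 10575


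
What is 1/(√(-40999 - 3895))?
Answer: -I*√44894/44894 ≈ -0.0047196*I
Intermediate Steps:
1/(√(-40999 - 3895)) = 1/(√(-44894)) = 1/(I*√44894) = -I*√44894/44894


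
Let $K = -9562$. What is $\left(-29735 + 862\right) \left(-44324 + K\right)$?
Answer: $1555850478$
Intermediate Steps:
$\left(-29735 + 862\right) \left(-44324 + K\right) = \left(-29735 + 862\right) \left(-44324 - 9562\right) = \left(-28873\right) \left(-53886\right) = 1555850478$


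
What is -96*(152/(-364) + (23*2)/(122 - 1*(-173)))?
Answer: 674304/26845 ≈ 25.118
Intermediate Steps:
-96*(152/(-364) + (23*2)/(122 - 1*(-173))) = -96*(152*(-1/364) + 46/(122 + 173)) = -96*(-38/91 + 46/295) = -96*(-7024/26845) = 674304/26845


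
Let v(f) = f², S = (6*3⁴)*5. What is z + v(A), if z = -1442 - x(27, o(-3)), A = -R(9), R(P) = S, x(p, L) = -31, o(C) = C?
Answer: 5903489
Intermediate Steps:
S = 2430 (S = (6*81)*5 = 486*5 = 2430)
R(P) = 2430
A = -2430 (A = -1*2430 = -2430)
z = -1411 (z = -1442 - 1*(-31) = -1442 + 31 = -1411)
z + v(A) = -1411 + (-2430)² = -1411 + 5904900 = 5903489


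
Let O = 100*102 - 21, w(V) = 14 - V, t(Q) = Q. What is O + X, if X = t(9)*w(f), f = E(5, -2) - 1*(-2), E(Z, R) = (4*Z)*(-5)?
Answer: 11187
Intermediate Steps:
E(Z, R) = -20*Z
f = -98 (f = -20*5 - 1*(-2) = -100 + 2 = -98)
O = 10179 (O = 10200 - 21 = 10179)
X = 1008 (X = 9*(14 - 1*(-98)) = 9*(14 + 98) = 9*112 = 1008)
O + X = 10179 + 1008 = 11187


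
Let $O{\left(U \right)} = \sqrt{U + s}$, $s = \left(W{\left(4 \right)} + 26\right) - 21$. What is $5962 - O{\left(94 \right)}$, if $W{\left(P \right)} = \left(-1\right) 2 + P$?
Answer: $5962 - \sqrt{101} \approx 5952.0$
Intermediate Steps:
$W{\left(P \right)} = -2 + P$
$s = 7$ ($s = \left(\left(-2 + 4\right) + 26\right) - 21 = \left(2 + 26\right) - 21 = 28 - 21 = 7$)
$O{\left(U \right)} = \sqrt{7 + U}$ ($O{\left(U \right)} = \sqrt{U + 7} = \sqrt{7 + U}$)
$5962 - O{\left(94 \right)} = 5962 - \sqrt{7 + 94} = 5962 - \sqrt{101}$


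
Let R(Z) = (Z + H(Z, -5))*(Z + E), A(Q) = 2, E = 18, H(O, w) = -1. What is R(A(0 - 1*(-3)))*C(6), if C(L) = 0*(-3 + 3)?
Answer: 0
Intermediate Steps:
C(L) = 0 (C(L) = 0*0 = 0)
R(Z) = (-1 + Z)*(18 + Z) (R(Z) = (Z - 1)*(Z + 18) = (-1 + Z)*(18 + Z))
R(A(0 - 1*(-3)))*C(6) = (-18 + 2**2 + 17*2)*0 = (-18 + 4 + 34)*0 = 20*0 = 0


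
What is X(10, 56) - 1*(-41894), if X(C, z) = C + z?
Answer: 41960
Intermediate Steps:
X(10, 56) - 1*(-41894) = (10 + 56) - 1*(-41894) = 66 + 41894 = 41960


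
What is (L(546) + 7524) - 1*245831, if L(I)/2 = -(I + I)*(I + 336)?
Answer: -2164595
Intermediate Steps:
L(I) = -4*I*(336 + I) (L(I) = 2*(-(I + I)*(I + 336)) = 2*(-2*I*(336 + I)) = -4*I*(336 + I))
(L(546) + 7524) - 1*245831 = (-4*546*(336 + 546) + 7524) - 1*245831 = (-4*546*882 + 7524) - 245831 = (-1926288 + 7524) - 245831 = -1918764 - 245831 = -2164595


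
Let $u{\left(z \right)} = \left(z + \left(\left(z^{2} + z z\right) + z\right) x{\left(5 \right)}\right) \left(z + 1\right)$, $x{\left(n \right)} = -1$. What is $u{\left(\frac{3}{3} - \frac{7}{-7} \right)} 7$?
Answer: $-168$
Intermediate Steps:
$u{\left(z \right)} = - 2 z^{2} \left(1 + z\right)$ ($u{\left(z \right)} = \left(z + \left(\left(z^{2} + z z\right) + z\right) \left(-1\right)\right) \left(z + 1\right) = \left(z + \left(\left(z^{2} + z^{2}\right) + z\right) \left(-1\right)\right) \left(1 + z\right) = \left(z + \left(2 z^{2} + z\right) \left(-1\right)\right) \left(1 + z\right) = \left(z + \left(z + 2 z^{2}\right) \left(-1\right)\right) \left(1 + z\right) = \left(z - \left(z + 2 z^{2}\right)\right) \left(1 + z\right) = - 2 z^{2} \left(1 + z\right)$)
$u{\left(\frac{3}{3} - \frac{7}{-7} \right)} 7 = 2 \left(\frac{3}{3} - \frac{7}{-7}\right)^{2} \left(-1 - \left(\frac{3}{3} - \frac{7}{-7}\right)\right) 7 = 2 \left(3 \cdot \frac{1}{3} - -1\right)^{2} \left(-1 - \left(3 \cdot \frac{1}{3} - -1\right)\right) 7 = 2 \left(1 + 1\right)^{2} \left(-1 - \left(1 + 1\right)\right) 7 = 2 \cdot 2^{2} \left(-1 - 2\right) 7 = 2 \cdot 4 \left(-1 - 2\right) 7 = 2 \cdot 4 \left(-3\right) 7 = \left(-24\right) 7 = -168$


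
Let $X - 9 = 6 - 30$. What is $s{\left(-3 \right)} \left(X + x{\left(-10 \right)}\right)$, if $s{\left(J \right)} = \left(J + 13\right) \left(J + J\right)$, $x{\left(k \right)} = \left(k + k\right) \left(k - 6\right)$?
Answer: $-18300$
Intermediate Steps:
$x{\left(k \right)} = 2 k \left(-6 + k\right)$
$s{\left(J \right)} = 2 J \left(13 + J\right)$ ($s{\left(J \right)} = \left(13 + J\right) 2 J = 2 J \left(13 + J\right)$)
$X = -15$ ($X = 9 + \left(6 - 30\right) = 9 - 24 = -15$)
$s{\left(-3 \right)} \left(X + x{\left(-10 \right)}\right) = 2 \left(-3\right) \left(13 - 3\right) \left(-15 + 2 \left(-10\right) \left(-6 - 10\right)\right) = 2 \left(-3\right) 10 \left(-15 + 2 \left(-10\right) \left(-16\right)\right) = - 60 \left(-15 + 320\right) = \left(-60\right) 305 = -18300$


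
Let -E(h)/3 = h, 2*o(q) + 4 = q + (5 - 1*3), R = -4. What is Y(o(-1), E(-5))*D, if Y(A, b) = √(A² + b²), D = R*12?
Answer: -72*√101 ≈ -723.59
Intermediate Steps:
o(q) = -1 + q/2 (o(q) = -2 + (q + (5 - 1*3))/2 = -2 + (q + (5 - 3))/2 = -2 + (q + 2)/2 = -2 + (2 + q)/2 = -2 + (1 + q/2) = -1 + q/2)
E(h) = -3*h
D = -48 (D = -4*12 = -48)
Y(o(-1), E(-5))*D = √((-1 + (½)*(-1))² + (-3*(-5))²)*(-48) = √((-1 - ½)² + 15²)*(-48) = √((-3/2)² + 225)*(-48) = √(9/4 + 225)*(-48) = √(909/4)*(-48) = (3*√101/2)*(-48) = -72*√101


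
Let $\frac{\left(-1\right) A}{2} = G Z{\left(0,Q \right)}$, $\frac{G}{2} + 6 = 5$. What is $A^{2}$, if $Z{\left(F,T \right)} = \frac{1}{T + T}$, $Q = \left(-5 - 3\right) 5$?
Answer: $\frac{1}{400} \approx 0.0025$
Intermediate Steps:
$Q = -40$ ($Q = \left(-8\right) 5 = -40$)
$G = -2$ ($G = -12 + 2 \cdot 5 = -12 + 10 = -2$)
$Z{\left(F,T \right)} = \frac{1}{2 T}$
$A = - \frac{1}{20}$ ($A = - 2 \left(- 2 \frac{1}{2 \left(-40\right)}\right) = - 2 \left(- 2 \cdot \frac{1}{2} \left(- \frac{1}{40}\right)\right) = - 2 \left(\left(-2\right) \left(- \frac{1}{80}\right)\right) = \left(-2\right) \frac{1}{40} = - \frac{1}{20} \approx -0.05$)
$A^{2} = \left(- \frac{1}{20}\right)^{2} = \frac{1}{400}$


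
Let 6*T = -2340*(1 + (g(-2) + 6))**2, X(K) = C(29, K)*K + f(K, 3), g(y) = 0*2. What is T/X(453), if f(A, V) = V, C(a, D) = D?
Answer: -65/698 ≈ -0.093123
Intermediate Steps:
g(y) = 0
X(K) = 3 + K**2 (X(K) = K*K + 3 = K**2 + 3 = 3 + K**2)
T = -19110 (T = (-2340*(1 + (0 + 6))**2)/6 = (-2340*(1 + 6)**2)/6 = (-2340*7**2)/6 = (-2340*49)/6 = (1/6)*(-114660) = -19110)
T/X(453) = -19110/(3 + 453**2) = -19110/(3 + 205209) = -19110/205212 = -19110*1/205212 = -65/698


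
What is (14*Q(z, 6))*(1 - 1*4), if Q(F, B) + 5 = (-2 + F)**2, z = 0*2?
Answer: 42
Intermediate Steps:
z = 0
Q(F, B) = -5 + (-2 + F)**2
(14*Q(z, 6))*(1 - 1*4) = (14*(-5 + (-2 + 0)**2))*(1 - 1*4) = (14*(-5 + (-2)**2))*(1 - 4) = (14*(-5 + 4))*(-3) = (14*(-1))*(-3) = -14*(-3) = 42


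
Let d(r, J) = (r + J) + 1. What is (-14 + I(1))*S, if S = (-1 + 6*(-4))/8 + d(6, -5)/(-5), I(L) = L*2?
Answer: 423/10 ≈ 42.300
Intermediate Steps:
d(r, J) = 1 + J + r (d(r, J) = (J + r) + 1 = 1 + J + r)
I(L) = 2*L
S = -141/40 (S = (-1 + 6*(-4))/8 + (1 - 5 + 6)/(-5) = (-1 - 24)*(1/8) + 2*(-1/5) = -25*1/8 - 2/5 = -25/8 - 2/5 = -141/40 ≈ -3.5250)
(-14 + I(1))*S = (-14 + 2*1)*(-141/40) = (-14 + 2)*(-141/40) = -12*(-141/40) = 423/10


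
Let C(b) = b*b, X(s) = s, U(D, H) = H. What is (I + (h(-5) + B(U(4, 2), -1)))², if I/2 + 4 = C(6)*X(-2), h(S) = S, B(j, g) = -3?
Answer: 25600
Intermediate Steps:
C(b) = b²
I = -152 (I = -8 + 2*(6²*(-2)) = -8 + 2*(36*(-2)) = -8 + 2*(-72) = -8 - 144 = -152)
(I + (h(-5) + B(U(4, 2), -1)))² = (-152 + (-5 - 3))² = (-152 - 8)² = (-160)² = 25600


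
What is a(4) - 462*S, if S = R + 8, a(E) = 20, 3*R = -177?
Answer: 23582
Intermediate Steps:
R = -59 (R = (⅓)*(-177) = -59)
S = -51 (S = -59 + 8 = -51)
a(4) - 462*S = 20 - 462*(-51) = 20 + 23562 = 23582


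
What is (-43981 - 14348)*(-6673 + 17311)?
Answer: -620503902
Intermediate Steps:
(-43981 - 14348)*(-6673 + 17311) = -58329*10638 = -620503902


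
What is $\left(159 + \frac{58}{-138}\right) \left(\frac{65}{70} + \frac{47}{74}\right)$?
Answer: $\frac{1477170}{5957} \approx 247.97$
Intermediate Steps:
$\left(159 + \frac{58}{-138}\right) \left(\frac{65}{70} + \frac{47}{74}\right) = \left(159 + 58 \left(- \frac{1}{138}\right)\right) \left(65 \cdot \frac{1}{70} + 47 \cdot \frac{1}{74}\right) = \left(159 - \frac{29}{69}\right) \left(\frac{13}{14} + \frac{47}{74}\right) = \frac{10942}{69} \cdot \frac{405}{259} = \frac{1477170}{5957}$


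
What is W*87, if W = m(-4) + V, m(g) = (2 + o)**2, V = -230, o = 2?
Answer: -18618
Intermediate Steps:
m(g) = 16 (m(g) = (2 + 2)**2 = 4**2 = 16)
W = -214 (W = 16 - 230 = -214)
W*87 = -214*87 = -18618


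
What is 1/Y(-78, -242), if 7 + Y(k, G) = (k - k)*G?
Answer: -⅐ ≈ -0.14286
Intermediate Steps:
Y(k, G) = -7 (Y(k, G) = -7 + (k - k)*G = -7 + 0*G = -7 + 0 = -7)
1/Y(-78, -242) = 1/(-7) = -⅐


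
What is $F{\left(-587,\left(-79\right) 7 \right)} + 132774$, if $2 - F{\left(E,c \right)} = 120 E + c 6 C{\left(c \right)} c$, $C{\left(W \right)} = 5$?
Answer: $-8971054$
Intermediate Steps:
$F{\left(E,c \right)} = 2 - 120 E - 30 c^{2}$ ($F{\left(E,c \right)} = 2 - \left(120 E + c 6 \cdot 5 c\right) = 2 - \left(120 E + 6 c 5 c\right) = 2 - \left(120 E + 30 c c\right) = 2 - \left(120 E + 30 c^{2}\right) = 2 - \left(30 c^{2} + 120 E\right) = 2 - 120 E - 30 c^{2}$)
$F{\left(-587,\left(-79\right) 7 \right)} + 132774 = \left(2 - -70440 - 30 \left(\left(-79\right) 7\right)^{2}\right) + 132774 = \left(2 + 70440 - 30 \left(-553\right)^{2}\right) + 132774 = \left(2 + 70440 - 9174270\right) + 132774 = -9103828 + 132774 = -8971054$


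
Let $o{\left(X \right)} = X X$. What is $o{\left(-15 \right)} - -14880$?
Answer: $15105$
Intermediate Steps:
$o{\left(X \right)} = X^{2}$
$o{\left(-15 \right)} - -14880 = \left(-15\right)^{2} - -14880 = 225 + 14880 = 15105$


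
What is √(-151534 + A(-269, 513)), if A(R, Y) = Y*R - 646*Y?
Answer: I*√620929 ≈ 787.99*I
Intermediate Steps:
A(R, Y) = -646*Y + R*Y (A(R, Y) = R*Y - 646*Y = -646*Y + R*Y)
√(-151534 + A(-269, 513)) = √(-151534 + 513*(-646 - 269)) = √(-151534 + 513*(-915)) = √(-151534 - 469395) = √(-620929) = I*√620929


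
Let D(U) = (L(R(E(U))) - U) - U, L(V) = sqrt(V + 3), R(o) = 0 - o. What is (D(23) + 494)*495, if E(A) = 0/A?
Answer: 221760 + 495*sqrt(3) ≈ 2.2262e+5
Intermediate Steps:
E(A) = 0
R(o) = -o
L(V) = sqrt(3 + V)
D(U) = sqrt(3) - 2*U (D(U) = (sqrt(3 - 1*0) - U) - U = (sqrt(3 + 0) - U) - U = (sqrt(3) - U) - U = sqrt(3) - 2*U)
(D(23) + 494)*495 = ((sqrt(3) - 2*23) + 494)*495 = ((sqrt(3) - 46) + 494)*495 = ((-46 + sqrt(3)) + 494)*495 = (448 + sqrt(3))*495 = 221760 + 495*sqrt(3)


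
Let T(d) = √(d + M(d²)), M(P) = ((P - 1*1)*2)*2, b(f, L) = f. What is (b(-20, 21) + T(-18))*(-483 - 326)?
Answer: 16180 - 5663*√26 ≈ -12696.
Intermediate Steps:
M(P) = -4 + 4*P (M(P) = ((P - 1)*2)*2 = ((-1 + P)*2)*2 = (-2 + 2*P)*2 = -4 + 4*P)
T(d) = √(-4 + d + 4*d²) (T(d) = √(d + (-4 + 4*d²)) = √(-4 + d + 4*d²))
(b(-20, 21) + T(-18))*(-483 - 326) = (-20 + √(-4 - 18 + 4*(-18)²))*(-483 - 326) = (-20 + √(-4 - 18 + 4*324))*(-809) = (-20 + √(-4 - 18 + 1296))*(-809) = (-20 + √1274)*(-809) = (-20 + 7*√26)*(-809) = 16180 - 5663*√26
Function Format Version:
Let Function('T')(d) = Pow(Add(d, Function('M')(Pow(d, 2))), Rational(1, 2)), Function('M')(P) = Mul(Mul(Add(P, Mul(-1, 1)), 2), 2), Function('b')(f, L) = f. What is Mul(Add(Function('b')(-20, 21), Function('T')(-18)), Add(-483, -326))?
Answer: Add(16180, Mul(-5663, Pow(26, Rational(1, 2)))) ≈ -12696.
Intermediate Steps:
Function('M')(P) = Add(-4, Mul(4, P)) (Function('M')(P) = Mul(Mul(Add(P, -1), 2), 2) = Mul(Mul(Add(-1, P), 2), 2) = Mul(Add(-2, Mul(2, P)), 2) = Add(-4, Mul(4, P)))
Function('T')(d) = Pow(Add(-4, d, Mul(4, Pow(d, 2))), Rational(1, 2)) (Function('T')(d) = Pow(Add(d, Add(-4, Mul(4, Pow(d, 2)))), Rational(1, 2)) = Pow(Add(-4, d, Mul(4, Pow(d, 2))), Rational(1, 2)))
Mul(Add(Function('b')(-20, 21), Function('T')(-18)), Add(-483, -326)) = Mul(Add(-20, Pow(Add(-4, -18, Mul(4, Pow(-18, 2))), Rational(1, 2))), Add(-483, -326)) = Mul(Add(-20, Pow(Add(-4, -18, Mul(4, 324)), Rational(1, 2))), -809) = Mul(Add(-20, Pow(Add(-4, -18, 1296), Rational(1, 2))), -809) = Mul(Add(-20, Pow(1274, Rational(1, 2))), -809) = Mul(Add(-20, Mul(7, Pow(26, Rational(1, 2)))), -809) = Add(16180, Mul(-5663, Pow(26, Rational(1, 2))))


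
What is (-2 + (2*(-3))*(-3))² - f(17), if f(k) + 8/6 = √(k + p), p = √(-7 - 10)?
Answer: 772/3 - √(17 + I*√17) ≈ 253.18 - 0.49642*I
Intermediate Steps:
p = I*√17 (p = √(-17) = I*√17 ≈ 4.1231*I)
f(k) = -4/3 + √(k + I*√17)
(-2 + (2*(-3))*(-3))² - f(17) = (-2 + (2*(-3))*(-3))² - (-4/3 + √(17 + I*√17)) = (-2 - 6*(-3))² + (4/3 - √(17 + I*√17)) = (-2 + 18)² + (4/3 - √(17 + I*√17)) = 16² + (4/3 - √(17 + I*√17)) = 256 + (4/3 - √(17 + I*√17)) = 772/3 - √(17 + I*√17)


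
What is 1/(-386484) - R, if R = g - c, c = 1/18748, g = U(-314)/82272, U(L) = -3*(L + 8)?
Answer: -1604019353/144410519568 ≈ -0.011107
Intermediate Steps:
U(L) = -24 - 3*L (U(L) = -3*(8 + L) = -24 - 3*L)
g = 153/13712 (g = (-24 - 3*(-314))/82272 = (-24 + 942)*(1/82272) = 918*(1/82272) = 153/13712 ≈ 0.011158)
c = 1/18748 ≈ 5.3339e-5
R = 713683/64268144 (R = 153/13712 - 1*1/18748 = 153/13712 - 1/18748 = 713683/64268144 ≈ 0.011105)
1/(-386484) - R = 1/(-386484) - 1*713683/64268144 = -1/386484 - 713683/64268144 = -1604019353/144410519568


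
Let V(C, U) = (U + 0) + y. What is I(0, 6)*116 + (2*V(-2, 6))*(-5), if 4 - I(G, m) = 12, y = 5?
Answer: -1038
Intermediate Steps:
V(C, U) = 5 + U (V(C, U) = (U + 0) + 5 = U + 5 = 5 + U)
I(G, m) = -8 (I(G, m) = 4 - 1*12 = 4 - 12 = -8)
I(0, 6)*116 + (2*V(-2, 6))*(-5) = -8*116 + (2*(5 + 6))*(-5) = -928 + (2*11)*(-5) = -928 + 22*(-5) = -928 - 110 = -1038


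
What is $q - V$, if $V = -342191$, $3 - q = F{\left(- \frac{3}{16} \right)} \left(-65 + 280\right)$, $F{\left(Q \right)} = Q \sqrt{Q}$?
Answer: $342194 + \frac{645 i \sqrt{3}}{64} \approx 3.4219 \cdot 10^{5} + 17.456 i$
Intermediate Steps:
$F{\left(Q \right)} = Q^{\frac{3}{2}}$
$q = 3 + \frac{645 i \sqrt{3}}{64}$ ($q = 3 - \left(- \frac{3}{16}\right)^{\frac{3}{2}} \left(-65 + 280\right) = 3 - \left(\left(-3\right) \frac{1}{16}\right)^{\frac{3}{2}} \cdot 215 = 3 - \left(- \frac{3}{16}\right)^{\frac{3}{2}} \cdot 215 = 3 - - \frac{3 i \sqrt{3}}{64} \cdot 215 = 3 - - \frac{645 i \sqrt{3}}{64} = 3 + \frac{645 i \sqrt{3}}{64} \approx 3.0 + 17.456 i$)
$q - V = \left(3 + \frac{645 i \sqrt{3}}{64}\right) - -342191 = \left(3 + \frac{645 i \sqrt{3}}{64}\right) + 342191 = 342194 + \frac{645 i \sqrt{3}}{64}$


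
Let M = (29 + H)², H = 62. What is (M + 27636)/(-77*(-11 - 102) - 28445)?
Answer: -35917/19744 ≈ -1.8191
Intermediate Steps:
M = 8281 (M = (29 + 62)² = 91² = 8281)
(M + 27636)/(-77*(-11 - 102) - 28445) = (8281 + 27636)/(-77*(-11 - 102) - 28445) = 35917/(-77*(-113) - 28445) = 35917/(8701 - 28445) = 35917/(-19744) = 35917*(-1/19744) = -35917/19744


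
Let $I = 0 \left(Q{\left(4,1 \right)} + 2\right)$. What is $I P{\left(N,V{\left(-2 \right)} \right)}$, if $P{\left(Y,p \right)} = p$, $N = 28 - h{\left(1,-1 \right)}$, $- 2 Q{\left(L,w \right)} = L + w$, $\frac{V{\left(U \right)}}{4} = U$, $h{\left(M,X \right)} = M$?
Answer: $0$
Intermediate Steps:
$V{\left(U \right)} = 4 U$
$Q{\left(L,w \right)} = - \frac{L}{2} - \frac{w}{2}$ ($Q{\left(L,w \right)} = - \frac{L + w}{2} = - \frac{L}{2} - \frac{w}{2}$)
$I = 0$ ($I = 0 \left(\left(\left(- \frac{1}{2}\right) 4 - \frac{1}{2}\right) + 2\right) = 0 \left(\left(-2 - \frac{1}{2}\right) + 2\right) = 0 \left(- \frac{5}{2} + 2\right) = 0 \left(- \frac{1}{2}\right) = 0$)
$N = 27$ ($N = 28 - 1 = 27$)
$I P{\left(N,V{\left(-2 \right)} \right)} = 0 \cdot 4 \left(-2\right) = 0 \left(-8\right) = 0$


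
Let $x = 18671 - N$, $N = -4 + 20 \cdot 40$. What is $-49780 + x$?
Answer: $-31905$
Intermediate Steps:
$N = 796$ ($N = -4 + 800 = 796$)
$x = 17875$ ($x = 18671 - 796 = 17875$)
$-49780 + x = -49780 + 17875 = -31905$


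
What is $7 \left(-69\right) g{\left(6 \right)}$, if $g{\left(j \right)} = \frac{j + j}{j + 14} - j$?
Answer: $\frac{13041}{5} \approx 2608.2$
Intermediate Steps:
$g{\left(j \right)} = - j + \frac{2 j}{14 + j}$ ($g{\left(j \right)} = \frac{2 j}{14 + j} - j = - j + \frac{2 j}{14 + j}$)
$7 \left(-69\right) g{\left(6 \right)} = 7 \left(-69\right) \left(\left(-1\right) 6 \frac{1}{14 + 6} \left(12 + 6\right)\right) = - 483 \left(\left(-1\right) 6 \cdot \frac{1}{20} \cdot 18\right) = \left(-483\right) \left(- \frac{27}{5}\right) = \frac{13041}{5}$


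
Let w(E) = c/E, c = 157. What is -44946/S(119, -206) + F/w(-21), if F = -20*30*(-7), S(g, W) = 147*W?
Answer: -443969313/792379 ≈ -560.30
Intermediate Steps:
w(E) = 157/E
F = 4200 (F = -600*(-7) = 4200)
-44946/S(119, -206) + F/w(-21) = -44946/(147*(-206)) + 4200/((157/(-21))) = -44946/(-30282) + 4200/((157*(-1/21))) = -44946*(-1/30282) + 4200/(-157/21) = 7491/5047 + 4200*(-21/157) = 7491/5047 - 88200/157 = -443969313/792379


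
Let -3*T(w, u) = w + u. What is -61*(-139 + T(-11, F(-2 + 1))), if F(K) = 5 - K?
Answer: 25132/3 ≈ 8377.3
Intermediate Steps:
T(w, u) = -u/3 - w/3 (T(w, u) = -(w + u)/3 = -(u + w)/3 = -u/3 - w/3)
-61*(-139 + T(-11, F(-2 + 1))) = -61*(-139 + (-(5 - (-2 + 1))/3 - 1/3*(-11))) = -61*(-139 + (-(5 - 1*(-1))/3 + 11/3)) = -61*(-139 + (-(5 + 1)/3 + 11/3)) = -61*(-139 + (-1/3*6 + 11/3)) = -61*(-139 + (-2 + 11/3)) = -61*(-139 + 5/3) = -61*(-412/3) = 25132/3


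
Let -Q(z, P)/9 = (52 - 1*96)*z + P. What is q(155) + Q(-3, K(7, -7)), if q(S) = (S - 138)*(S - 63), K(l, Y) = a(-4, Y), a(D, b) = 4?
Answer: 340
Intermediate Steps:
K(l, Y) = 4
q(S) = (-138 + S)*(-63 + S)
Q(z, P) = -9*P + 396*z (Q(z, P) = -9*((52 - 1*96)*z + P) = -9*((52 - 96)*z + P) = -9*(-44*z + P) = -9*(P - 44*z) = -9*P + 396*z)
q(155) + Q(-3, K(7, -7)) = (8694 + 155² - 201*155) + (-9*4 + 396*(-3)) = (8694 + 24025 - 31155) + (-36 - 1188) = 1564 - 1224 = 340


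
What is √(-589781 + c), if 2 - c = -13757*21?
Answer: I*√300882 ≈ 548.53*I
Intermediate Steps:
c = 288899 (c = 2 - (-13757)*21 = 2 - 1*(-288897) = 2 + 288897 = 288899)
√(-589781 + c) = √(-589781 + 288899) = √(-300882) = I*√300882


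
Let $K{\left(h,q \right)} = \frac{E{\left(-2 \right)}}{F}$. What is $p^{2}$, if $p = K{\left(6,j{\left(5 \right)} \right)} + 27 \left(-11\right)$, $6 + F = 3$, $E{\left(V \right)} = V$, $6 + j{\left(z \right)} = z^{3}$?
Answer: $\frac{790321}{9} \approx 87814.0$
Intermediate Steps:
$j{\left(z \right)} = -6 + z^{3}$
$F = -3$ ($F = -6 + 3 = -3$)
$K{\left(h,q \right)} = \frac{2}{3}$ ($K{\left(h,q \right)} = - \frac{2}{-3} = \left(-2\right) \left(- \frac{1}{3}\right) = \frac{2}{3}$)
$p = - \frac{889}{3}$ ($p = \frac{2}{3} + 27 \left(-11\right) = \frac{2}{3} - 297 = - \frac{889}{3} \approx -296.33$)
$p^{2} = \left(- \frac{889}{3}\right)^{2} = \frac{790321}{9}$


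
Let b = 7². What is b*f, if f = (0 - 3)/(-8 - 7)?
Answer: 49/5 ≈ 9.8000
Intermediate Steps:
f = ⅕ (f = -3/(-15) = -3*(-1/15) = ⅕ ≈ 0.20000)
b = 49
b*f = 49*(⅕) = 49/5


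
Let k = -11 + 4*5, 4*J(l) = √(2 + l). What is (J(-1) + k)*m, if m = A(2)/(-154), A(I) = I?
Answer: -37/308 ≈ -0.12013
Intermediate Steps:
J(l) = √(2 + l)/4
k = 9 (k = -11 + 20 = 9)
m = -1/77 (m = 2/(-154) = 2*(-1/154) = -1/77 ≈ -0.012987)
(J(-1) + k)*m = (√(2 - 1)/4 + 9)*(-1/77) = (√1/4 + 9)*(-1/77) = ((¼)*1 + 9)*(-1/77) = (¼ + 9)*(-1/77) = (37/4)*(-1/77) = -37/308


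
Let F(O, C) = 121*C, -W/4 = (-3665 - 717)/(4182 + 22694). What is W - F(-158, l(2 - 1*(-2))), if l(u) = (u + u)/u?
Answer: -1621616/6719 ≈ -241.35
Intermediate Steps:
l(u) = 2 (l(u) = (2*u)/u = 2)
W = 4382/6719 (W = -4*(-3665 - 717)/(4182 + 22694) = -(-17528)/26876 = -4*(-2191/13438) = 4382/6719 ≈ 0.65218)
W - F(-158, l(2 - 1*(-2))) = 4382/6719 - 121*2 = 4382/6719 - 1*242 = 4382/6719 - 242 = -1621616/6719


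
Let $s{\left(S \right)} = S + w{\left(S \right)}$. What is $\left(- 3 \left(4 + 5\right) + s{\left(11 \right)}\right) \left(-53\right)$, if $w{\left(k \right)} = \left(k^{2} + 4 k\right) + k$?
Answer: $-8480$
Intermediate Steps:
$w{\left(k \right)} = k^{2} + 5 k$
$s{\left(S \right)} = S + S \left(5 + S\right)$
$\left(- 3 \left(4 + 5\right) + s{\left(11 \right)}\right) \left(-53\right) = \left(- 3 \left(4 + 5\right) + 11 \left(6 + 11\right)\right) \left(-53\right) = \left(\left(-3\right) 9 + 11 \cdot 17\right) \left(-53\right) = \left(-27 + 187\right) \left(-53\right) = 160 \left(-53\right) = -8480$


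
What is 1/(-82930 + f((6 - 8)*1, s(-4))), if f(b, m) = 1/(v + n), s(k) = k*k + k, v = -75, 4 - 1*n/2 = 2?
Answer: -71/5888031 ≈ -1.2058e-5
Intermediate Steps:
n = 4 (n = 8 - 2*2 = 8 - 4 = 4)
s(k) = k + k² (s(k) = k² + k = k + k²)
f(b, m) = -1/71 (f(b, m) = 1/(-75 + 4) = 1/(-71) = -1/71)
1/(-82930 + f((6 - 8)*1, s(-4))) = 1/(-82930 - 1/71) = 1/(-5888031/71) = -71/5888031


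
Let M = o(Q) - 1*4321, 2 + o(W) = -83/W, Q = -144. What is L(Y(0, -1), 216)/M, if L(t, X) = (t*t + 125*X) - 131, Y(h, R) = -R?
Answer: -3869280/622429 ≈ -6.2164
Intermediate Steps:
o(W) = -2 - 83/W
L(t, X) = -131 + t² + 125*X (L(t, X) = (t² + 125*X) - 131 = -131 + t² + 125*X)
M = -622429/144 (M = (-2 - 83/(-144)) - 1*4321 = (-2 - 83*(-1/144)) - 4321 = (-2 + 83/144) - 4321 = -205/144 - 4321 = -622429/144 ≈ -4322.4)
L(Y(0, -1), 216)/M = (-131 + (-1*(-1))² + 125*216)/(-622429/144) = (-131 + 1² + 27000)*(-144/622429) = (-131 + 1 + 27000)*(-144/622429) = 26870*(-144/622429) = -3869280/622429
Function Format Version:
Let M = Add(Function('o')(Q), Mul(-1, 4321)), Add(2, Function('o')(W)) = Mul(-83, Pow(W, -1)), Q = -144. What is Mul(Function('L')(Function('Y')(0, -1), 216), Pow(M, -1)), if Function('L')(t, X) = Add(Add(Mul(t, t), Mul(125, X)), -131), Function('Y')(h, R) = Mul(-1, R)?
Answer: Rational(-3869280, 622429) ≈ -6.2164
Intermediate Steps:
Function('o')(W) = Add(-2, Mul(-83, Pow(W, -1)))
Function('L')(t, X) = Add(-131, Pow(t, 2), Mul(125, X)) (Function('L')(t, X) = Add(Add(Pow(t, 2), Mul(125, X)), -131) = Add(-131, Pow(t, 2), Mul(125, X)))
M = Rational(-622429, 144) (M = Add(Add(-2, Mul(-83, Pow(-144, -1))), Mul(-1, 4321)) = Add(Add(-2, Mul(-83, Rational(-1, 144))), -4321) = Add(Add(-2, Rational(83, 144)), -4321) = Add(Rational(-205, 144), -4321) = Rational(-622429, 144) ≈ -4322.4)
Mul(Function('L')(Function('Y')(0, -1), 216), Pow(M, -1)) = Mul(Add(-131, Pow(Mul(-1, -1), 2), Mul(125, 216)), Pow(Rational(-622429, 144), -1)) = Mul(Add(-131, Pow(1, 2), 27000), Rational(-144, 622429)) = Mul(Add(-131, 1, 27000), Rational(-144, 622429)) = Mul(26870, Rational(-144, 622429)) = Rational(-3869280, 622429)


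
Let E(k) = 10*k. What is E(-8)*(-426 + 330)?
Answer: 7680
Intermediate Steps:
E(-8)*(-426 + 330) = (10*(-8))*(-426 + 330) = -80*(-96) = 7680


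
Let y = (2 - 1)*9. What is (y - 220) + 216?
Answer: 5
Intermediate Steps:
y = 9 (y = 1*9 = 9)
(y - 220) + 216 = (9 - 220) + 216 = -211 + 216 = 5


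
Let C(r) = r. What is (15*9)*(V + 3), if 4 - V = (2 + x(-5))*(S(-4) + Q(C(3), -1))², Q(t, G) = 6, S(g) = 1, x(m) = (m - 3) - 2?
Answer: 53865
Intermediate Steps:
x(m) = -5 + m (x(m) = (-3 + m) - 2 = -5 + m)
V = 396 (V = 4 - (2 + (-5 - 5))*(1 + 6)² = 4 - (2 - 10)*7² = 4 - (-8)*49 = 4 - 1*(-392) = 4 + 392 = 396)
(15*9)*(V + 3) = (15*9)*(396 + 3) = 135*399 = 53865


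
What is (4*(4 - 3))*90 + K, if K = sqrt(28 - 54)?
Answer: 360 + I*sqrt(26) ≈ 360.0 + 5.099*I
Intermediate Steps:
K = I*sqrt(26) (K = sqrt(-26) = I*sqrt(26) ≈ 5.099*I)
(4*(4 - 3))*90 + K = (4*(4 - 3))*90 + I*sqrt(26) = (4*1)*90 + I*sqrt(26) = 4*90 + I*sqrt(26) = 360 + I*sqrt(26)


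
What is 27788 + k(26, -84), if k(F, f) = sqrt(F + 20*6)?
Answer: 27788 + sqrt(146) ≈ 27800.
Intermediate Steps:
k(F, f) = sqrt(120 + F) (k(F, f) = sqrt(F + 120) = sqrt(120 + F))
27788 + k(26, -84) = 27788 + sqrt(120 + 26) = 27788 + sqrt(146)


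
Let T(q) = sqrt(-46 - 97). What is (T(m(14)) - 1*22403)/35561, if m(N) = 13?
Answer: -521/827 + I*sqrt(143)/35561 ≈ -0.62999 + 0.00033627*I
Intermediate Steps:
T(q) = I*sqrt(143) (T(q) = sqrt(-143) = I*sqrt(143))
(T(m(14)) - 1*22403)/35561 = (I*sqrt(143) - 1*22403)/35561 = (I*sqrt(143) - 22403)*(1/35561) = (-22403 + I*sqrt(143))*(1/35561) = -521/827 + I*sqrt(143)/35561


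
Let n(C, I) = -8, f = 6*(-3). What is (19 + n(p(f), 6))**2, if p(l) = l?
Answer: 121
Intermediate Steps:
f = -18
(19 + n(p(f), 6))**2 = (19 - 8)**2 = 11**2 = 121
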